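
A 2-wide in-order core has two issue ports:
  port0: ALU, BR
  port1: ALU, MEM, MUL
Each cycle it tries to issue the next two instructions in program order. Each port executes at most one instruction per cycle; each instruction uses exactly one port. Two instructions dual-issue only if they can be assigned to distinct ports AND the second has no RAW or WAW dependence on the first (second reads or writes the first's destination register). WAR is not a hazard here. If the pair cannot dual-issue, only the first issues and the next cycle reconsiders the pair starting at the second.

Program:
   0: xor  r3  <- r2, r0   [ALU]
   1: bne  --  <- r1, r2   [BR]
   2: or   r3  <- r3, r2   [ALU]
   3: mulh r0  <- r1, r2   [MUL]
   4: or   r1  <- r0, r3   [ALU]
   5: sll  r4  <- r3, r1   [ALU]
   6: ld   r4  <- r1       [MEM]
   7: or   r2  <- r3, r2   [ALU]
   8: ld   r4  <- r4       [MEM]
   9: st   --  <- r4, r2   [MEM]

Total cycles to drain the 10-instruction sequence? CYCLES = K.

[0] i0&i1  xor.ALU;bne.BR  -- pair
[1] i2&i3  or.ALU;mulh.MUL  -- pair
[2] i4  or.ALU  -- RAW r1
[3] i5  sll.ALU  -- WAW r4
[4] i6&i7  ld.MEM;or.ALU  -- pair
[5] i8  ld.MEM  -- no-port MEM/MEM
[6] i9  st.MEM  -- tail

CYCLES = 7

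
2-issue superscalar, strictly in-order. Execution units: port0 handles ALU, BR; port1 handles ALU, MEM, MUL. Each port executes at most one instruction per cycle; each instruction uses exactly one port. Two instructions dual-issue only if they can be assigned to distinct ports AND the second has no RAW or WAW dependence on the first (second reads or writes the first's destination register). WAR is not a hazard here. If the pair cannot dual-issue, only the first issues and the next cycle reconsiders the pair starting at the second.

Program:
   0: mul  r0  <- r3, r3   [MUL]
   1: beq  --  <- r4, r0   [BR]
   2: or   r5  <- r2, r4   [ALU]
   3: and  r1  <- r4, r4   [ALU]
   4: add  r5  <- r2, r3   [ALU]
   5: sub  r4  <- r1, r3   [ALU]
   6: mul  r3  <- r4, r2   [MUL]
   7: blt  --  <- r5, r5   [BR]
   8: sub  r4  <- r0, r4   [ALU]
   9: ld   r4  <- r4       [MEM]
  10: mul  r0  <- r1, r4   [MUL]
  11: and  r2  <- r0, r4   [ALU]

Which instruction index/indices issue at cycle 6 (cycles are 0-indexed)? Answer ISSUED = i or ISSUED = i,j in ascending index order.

c0: i0 mul  RAW r0
c1: i1+i2 beq/or  dual
c2: i3+i4 and/add  dual
c3: i5 sub  RAW r4
c4: i6+i7 mul/blt  dual
c5: i8 sub  RAW+WAW r4
c6: i9 ld  no-port MEM/MUL
c7: i10 mul  RAW r0
c8: i11 and  tail

ISSUED = 9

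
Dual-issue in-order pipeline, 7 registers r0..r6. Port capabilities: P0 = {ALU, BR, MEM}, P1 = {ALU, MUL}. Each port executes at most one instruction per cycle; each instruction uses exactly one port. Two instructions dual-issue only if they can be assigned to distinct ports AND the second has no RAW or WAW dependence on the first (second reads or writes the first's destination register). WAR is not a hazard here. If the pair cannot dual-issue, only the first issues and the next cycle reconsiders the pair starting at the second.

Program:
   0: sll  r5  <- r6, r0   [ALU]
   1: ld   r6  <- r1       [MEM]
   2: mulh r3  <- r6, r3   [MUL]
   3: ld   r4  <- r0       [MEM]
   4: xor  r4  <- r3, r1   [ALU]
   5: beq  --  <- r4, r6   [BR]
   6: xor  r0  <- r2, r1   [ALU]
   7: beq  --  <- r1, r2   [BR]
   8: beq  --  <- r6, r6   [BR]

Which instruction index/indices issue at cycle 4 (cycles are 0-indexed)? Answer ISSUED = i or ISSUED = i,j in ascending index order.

t=0 i0,i1:sll+ld ; pair
t=1 i2,i3:mulh+ld ; pair
t=2 i4:xor ; RAW r4
t=3 i5,i6:beq+xor ; pair
t=4 i7:beq ; no-port BR/BR
t=5 i8:beq ; tail

ISSUED = 7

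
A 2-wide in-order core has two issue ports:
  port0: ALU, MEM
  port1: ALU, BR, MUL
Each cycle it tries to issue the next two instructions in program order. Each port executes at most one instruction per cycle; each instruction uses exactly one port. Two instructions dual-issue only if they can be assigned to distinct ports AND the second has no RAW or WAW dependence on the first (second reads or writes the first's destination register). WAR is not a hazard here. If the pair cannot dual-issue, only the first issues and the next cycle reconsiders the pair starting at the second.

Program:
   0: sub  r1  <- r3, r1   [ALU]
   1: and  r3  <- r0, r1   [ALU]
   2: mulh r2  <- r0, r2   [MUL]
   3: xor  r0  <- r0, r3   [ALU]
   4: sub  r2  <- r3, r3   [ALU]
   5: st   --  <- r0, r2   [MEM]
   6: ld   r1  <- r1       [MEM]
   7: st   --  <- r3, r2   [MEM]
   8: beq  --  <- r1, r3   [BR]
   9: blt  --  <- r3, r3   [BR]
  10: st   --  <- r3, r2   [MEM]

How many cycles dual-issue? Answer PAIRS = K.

0. sub @i0  | RAW r1
1. and mulh @i1,i2  | pair
2. xor sub @i3,i4  | pair
3. st @i5  | no-port MEM/MEM
4. ld @i6  | no-port MEM/MEM
5. st beq @i7,i8  | pair
6. blt st @i9,i10  | pair

PAIRS = 4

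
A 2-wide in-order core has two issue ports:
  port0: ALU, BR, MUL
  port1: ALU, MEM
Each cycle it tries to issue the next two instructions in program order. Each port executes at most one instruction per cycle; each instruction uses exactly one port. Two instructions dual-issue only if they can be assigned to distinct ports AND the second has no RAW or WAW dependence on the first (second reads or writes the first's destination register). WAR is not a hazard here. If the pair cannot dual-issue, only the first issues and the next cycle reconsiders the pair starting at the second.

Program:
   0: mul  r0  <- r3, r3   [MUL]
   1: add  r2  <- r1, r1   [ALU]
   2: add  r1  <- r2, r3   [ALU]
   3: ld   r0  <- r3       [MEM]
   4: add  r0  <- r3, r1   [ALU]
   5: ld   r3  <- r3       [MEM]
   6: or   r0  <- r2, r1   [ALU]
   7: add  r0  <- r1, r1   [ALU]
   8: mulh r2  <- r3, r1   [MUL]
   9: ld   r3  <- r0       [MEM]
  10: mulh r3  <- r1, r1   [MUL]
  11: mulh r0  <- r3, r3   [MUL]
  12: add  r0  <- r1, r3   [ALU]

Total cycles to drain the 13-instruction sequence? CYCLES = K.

0. mul.MUL/add.ALU @i0&i1  | 2-wide
1. add.ALU/ld.MEM @i2&i3  | 2-wide
2. add.ALU/ld.MEM @i4&i5  | 2-wide
3. or.ALU @i6  | WAW r0
4. add.ALU/mulh.MUL @i7&i8  | 2-wide
5. ld.MEM @i9  | WAW r3
6. mulh.MUL @i10  | no-port MUL/MUL
7. mulh.MUL @i11  | WAW r0
8. add.ALU @i12  | tail

CYCLES = 9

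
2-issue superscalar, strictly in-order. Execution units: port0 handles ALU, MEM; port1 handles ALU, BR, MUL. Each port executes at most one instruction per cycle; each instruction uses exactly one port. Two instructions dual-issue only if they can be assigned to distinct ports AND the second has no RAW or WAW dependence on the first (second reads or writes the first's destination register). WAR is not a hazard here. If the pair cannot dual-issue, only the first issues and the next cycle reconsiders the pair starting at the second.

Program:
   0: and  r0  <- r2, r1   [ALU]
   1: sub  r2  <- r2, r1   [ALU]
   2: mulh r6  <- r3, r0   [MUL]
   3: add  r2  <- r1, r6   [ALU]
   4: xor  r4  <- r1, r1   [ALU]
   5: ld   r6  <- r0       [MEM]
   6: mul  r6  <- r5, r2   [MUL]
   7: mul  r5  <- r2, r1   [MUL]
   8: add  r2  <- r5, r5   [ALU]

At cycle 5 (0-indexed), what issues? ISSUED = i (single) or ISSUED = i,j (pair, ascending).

#0 head=0: and+sub i0+i1 pair
#1 head=2: mulh i2 RAW r6
#2 head=3: add+xor i3+i4 pair
#3 head=5: ld i5 WAW r6
#4 head=6: mul i6 no-port MUL/MUL
#5 head=7: mul i7 RAW r5
#6 head=8: add i8 tail

ISSUED = 7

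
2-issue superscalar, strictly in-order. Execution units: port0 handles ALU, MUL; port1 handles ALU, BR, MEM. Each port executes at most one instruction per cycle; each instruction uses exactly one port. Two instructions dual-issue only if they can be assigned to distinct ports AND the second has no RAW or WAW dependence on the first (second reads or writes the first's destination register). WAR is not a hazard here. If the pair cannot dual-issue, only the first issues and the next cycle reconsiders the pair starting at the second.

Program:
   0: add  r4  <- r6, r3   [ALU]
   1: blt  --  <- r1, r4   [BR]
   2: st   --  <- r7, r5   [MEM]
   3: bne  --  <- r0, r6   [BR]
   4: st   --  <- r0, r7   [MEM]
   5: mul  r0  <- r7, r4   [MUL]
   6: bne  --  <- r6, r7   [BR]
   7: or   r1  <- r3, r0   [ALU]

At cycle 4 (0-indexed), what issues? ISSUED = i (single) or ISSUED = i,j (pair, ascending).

ISSUED = 4,5

c0: i0 add  RAW r4
c1: i1 blt  no-port BR/MEM
c2: i2 st  no-port MEM/BR
c3: i3 bne  no-port BR/MEM
c4: i4/i5 st/mul  dual
c5: i6/i7 bne/or  dual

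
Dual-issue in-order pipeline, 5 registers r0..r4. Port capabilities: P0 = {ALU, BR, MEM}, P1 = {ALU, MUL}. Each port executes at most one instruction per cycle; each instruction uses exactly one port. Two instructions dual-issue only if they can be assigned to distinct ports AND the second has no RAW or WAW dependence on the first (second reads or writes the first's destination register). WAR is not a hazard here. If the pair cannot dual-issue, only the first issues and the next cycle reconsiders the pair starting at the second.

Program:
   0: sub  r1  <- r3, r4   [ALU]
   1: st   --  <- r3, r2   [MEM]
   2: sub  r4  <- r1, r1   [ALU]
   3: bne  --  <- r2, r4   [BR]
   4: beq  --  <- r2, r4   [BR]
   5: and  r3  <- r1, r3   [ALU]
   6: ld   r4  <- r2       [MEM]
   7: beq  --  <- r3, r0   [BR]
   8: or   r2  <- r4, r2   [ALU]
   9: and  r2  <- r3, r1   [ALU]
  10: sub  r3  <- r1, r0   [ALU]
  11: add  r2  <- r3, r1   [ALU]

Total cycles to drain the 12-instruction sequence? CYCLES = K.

CYCLES = 8

  cy0 -> i0&i1 (sub.ALU st.MEM) 2-wide
  cy1 -> i2 (sub.ALU) RAW r4
  cy2 -> i3 (bne.BR) no-port BR/BR
  cy3 -> i4&i5 (beq.BR and.ALU) 2-wide
  cy4 -> i6 (ld.MEM) no-port MEM/BR
  cy5 -> i7&i8 (beq.BR or.ALU) 2-wide
  cy6 -> i9&i10 (and.ALU sub.ALU) 2-wide
  cy7 -> i11 (add.ALU) tail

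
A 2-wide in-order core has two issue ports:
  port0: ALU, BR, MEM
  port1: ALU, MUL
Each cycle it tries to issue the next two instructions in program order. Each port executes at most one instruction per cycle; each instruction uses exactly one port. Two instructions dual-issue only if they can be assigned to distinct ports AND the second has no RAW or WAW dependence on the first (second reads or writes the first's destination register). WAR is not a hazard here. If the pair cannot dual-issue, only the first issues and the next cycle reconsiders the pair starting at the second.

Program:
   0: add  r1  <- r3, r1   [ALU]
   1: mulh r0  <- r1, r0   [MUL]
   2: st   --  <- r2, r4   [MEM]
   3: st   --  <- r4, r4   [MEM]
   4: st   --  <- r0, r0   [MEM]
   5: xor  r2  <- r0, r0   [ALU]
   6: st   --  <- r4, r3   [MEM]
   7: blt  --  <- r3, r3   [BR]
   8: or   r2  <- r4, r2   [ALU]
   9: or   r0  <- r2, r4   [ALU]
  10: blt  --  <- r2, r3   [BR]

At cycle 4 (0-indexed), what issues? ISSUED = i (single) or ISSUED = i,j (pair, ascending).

c0: i0 add  RAW r1
c1: i1,i2 mulh+st  2-wide
c2: i3 st  no-port MEM/MEM
c3: i4,i5 st+xor  2-wide
c4: i6 st  no-port MEM/BR
c5: i7,i8 blt+or  2-wide
c6: i9,i10 or+blt  2-wide

ISSUED = 6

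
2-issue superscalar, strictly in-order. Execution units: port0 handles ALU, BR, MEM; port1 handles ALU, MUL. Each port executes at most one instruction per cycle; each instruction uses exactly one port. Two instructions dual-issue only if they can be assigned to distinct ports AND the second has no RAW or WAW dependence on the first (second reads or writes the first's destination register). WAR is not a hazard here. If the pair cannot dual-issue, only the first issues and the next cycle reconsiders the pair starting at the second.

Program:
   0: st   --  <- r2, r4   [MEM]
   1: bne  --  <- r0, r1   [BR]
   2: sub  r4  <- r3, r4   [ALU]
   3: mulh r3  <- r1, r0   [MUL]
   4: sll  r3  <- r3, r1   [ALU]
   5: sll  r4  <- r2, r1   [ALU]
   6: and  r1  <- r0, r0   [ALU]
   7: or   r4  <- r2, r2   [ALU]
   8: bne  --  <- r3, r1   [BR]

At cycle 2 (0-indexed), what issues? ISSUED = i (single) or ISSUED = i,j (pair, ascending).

ISSUED = 3

0. st.MEM @i0  | no-port MEM/BR
1. bne.BR;sub.ALU @i1/i2  | 2-wide
2. mulh.MUL @i3  | RAW+WAW r3
3. sll.ALU;sll.ALU @i4/i5  | 2-wide
4. and.ALU;or.ALU @i6/i7  | 2-wide
5. bne.BR @i8  | tail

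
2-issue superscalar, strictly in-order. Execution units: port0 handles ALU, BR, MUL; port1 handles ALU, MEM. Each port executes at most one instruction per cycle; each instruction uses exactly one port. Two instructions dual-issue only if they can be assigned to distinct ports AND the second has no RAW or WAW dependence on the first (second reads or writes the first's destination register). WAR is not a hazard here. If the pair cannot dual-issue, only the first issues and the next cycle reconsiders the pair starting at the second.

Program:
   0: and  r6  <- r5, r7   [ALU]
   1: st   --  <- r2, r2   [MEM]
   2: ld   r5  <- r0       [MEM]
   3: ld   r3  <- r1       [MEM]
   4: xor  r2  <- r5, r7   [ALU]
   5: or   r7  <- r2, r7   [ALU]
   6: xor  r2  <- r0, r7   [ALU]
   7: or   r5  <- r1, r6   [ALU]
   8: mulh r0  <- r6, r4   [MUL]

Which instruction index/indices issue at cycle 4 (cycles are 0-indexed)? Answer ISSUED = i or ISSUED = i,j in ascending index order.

ISSUED = 6,7

[0] i0,i1  and st  -- 2-wide
[1] i2  ld  -- no-port MEM/MEM
[2] i3,i4  ld xor  -- 2-wide
[3] i5  or  -- RAW r7
[4] i6,i7  xor or  -- 2-wide
[5] i8  mulh  -- tail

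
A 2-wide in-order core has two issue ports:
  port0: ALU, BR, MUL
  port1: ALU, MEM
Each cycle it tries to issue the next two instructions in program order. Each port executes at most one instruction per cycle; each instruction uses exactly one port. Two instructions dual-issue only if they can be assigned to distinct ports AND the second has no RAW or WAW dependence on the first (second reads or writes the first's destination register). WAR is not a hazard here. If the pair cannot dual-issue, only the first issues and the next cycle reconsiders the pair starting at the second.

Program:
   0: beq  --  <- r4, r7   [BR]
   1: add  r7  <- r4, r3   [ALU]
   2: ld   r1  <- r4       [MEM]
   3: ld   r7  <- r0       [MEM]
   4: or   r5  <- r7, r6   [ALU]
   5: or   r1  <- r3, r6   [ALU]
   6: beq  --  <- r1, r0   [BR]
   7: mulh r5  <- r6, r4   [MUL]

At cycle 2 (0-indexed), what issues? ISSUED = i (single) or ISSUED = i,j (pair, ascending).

ISSUED = 3

  cy0 -> i0+i1 (beq.BR+add.ALU) pair
  cy1 -> i2 (ld.MEM) no-port MEM/MEM
  cy2 -> i3 (ld.MEM) RAW r7
  cy3 -> i4+i5 (or.ALU+or.ALU) pair
  cy4 -> i6 (beq.BR) no-port BR/MUL
  cy5 -> i7 (mulh.MUL) tail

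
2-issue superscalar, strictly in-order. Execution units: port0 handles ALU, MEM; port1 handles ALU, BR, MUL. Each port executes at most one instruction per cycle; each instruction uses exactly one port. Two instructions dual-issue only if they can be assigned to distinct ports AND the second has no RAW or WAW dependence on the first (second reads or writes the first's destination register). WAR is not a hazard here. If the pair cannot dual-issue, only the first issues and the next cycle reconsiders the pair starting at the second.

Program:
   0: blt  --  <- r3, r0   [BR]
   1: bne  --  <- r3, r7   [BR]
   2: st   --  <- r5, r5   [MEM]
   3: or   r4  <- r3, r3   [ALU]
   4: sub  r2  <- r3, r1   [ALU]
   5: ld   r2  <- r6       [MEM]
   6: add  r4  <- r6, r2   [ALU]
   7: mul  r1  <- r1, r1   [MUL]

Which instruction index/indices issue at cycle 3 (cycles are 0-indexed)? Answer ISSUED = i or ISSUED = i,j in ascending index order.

ISSUED = 5

  cy0 -> i0 (blt) no-port BR/BR
  cy1 -> i1+i2 (bne;st) dual
  cy2 -> i3+i4 (or;sub) dual
  cy3 -> i5 (ld) RAW r2
  cy4 -> i6+i7 (add;mul) dual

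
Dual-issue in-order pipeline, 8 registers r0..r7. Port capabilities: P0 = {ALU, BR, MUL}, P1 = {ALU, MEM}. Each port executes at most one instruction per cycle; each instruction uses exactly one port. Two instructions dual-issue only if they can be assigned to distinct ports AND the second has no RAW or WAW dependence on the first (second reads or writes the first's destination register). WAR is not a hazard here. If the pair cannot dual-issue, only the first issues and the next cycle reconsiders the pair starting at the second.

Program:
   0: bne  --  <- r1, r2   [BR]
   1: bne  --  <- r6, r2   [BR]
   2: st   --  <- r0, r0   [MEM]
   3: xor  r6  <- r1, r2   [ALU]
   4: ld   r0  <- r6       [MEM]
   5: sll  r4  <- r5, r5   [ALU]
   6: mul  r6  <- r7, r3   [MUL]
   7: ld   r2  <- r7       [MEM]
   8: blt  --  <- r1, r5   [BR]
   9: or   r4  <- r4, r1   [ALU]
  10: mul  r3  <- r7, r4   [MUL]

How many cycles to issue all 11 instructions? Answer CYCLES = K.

CYCLES = 7

c0: i0 bne.BR  no-port BR/BR
c1: i1+i2 bne.BR/st.MEM  pair
c2: i3 xor.ALU  RAW r6
c3: i4+i5 ld.MEM/sll.ALU  pair
c4: i6+i7 mul.MUL/ld.MEM  pair
c5: i8+i9 blt.BR/or.ALU  pair
c6: i10 mul.MUL  tail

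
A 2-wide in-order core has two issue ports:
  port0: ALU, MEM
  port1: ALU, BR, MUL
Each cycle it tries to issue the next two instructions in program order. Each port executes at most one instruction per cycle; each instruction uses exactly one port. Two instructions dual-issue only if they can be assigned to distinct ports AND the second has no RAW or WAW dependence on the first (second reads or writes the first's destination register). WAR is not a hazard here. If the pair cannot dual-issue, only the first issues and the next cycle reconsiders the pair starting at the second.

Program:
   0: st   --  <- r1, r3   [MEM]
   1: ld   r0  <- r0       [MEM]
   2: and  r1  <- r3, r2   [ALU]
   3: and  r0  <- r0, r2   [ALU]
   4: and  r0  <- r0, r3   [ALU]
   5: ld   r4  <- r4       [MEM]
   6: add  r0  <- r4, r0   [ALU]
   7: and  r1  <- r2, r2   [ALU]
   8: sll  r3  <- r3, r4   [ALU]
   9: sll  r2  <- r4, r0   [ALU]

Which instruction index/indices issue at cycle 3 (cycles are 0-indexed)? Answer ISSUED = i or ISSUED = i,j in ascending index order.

ISSUED = 4,5

0. st.MEM @i0  | no-port MEM/MEM
1. ld.MEM+and.ALU @i1,i2  | dual
2. and.ALU @i3  | RAW+WAW r0
3. and.ALU+ld.MEM @i4,i5  | dual
4. add.ALU+and.ALU @i6,i7  | dual
5. sll.ALU+sll.ALU @i8,i9  | dual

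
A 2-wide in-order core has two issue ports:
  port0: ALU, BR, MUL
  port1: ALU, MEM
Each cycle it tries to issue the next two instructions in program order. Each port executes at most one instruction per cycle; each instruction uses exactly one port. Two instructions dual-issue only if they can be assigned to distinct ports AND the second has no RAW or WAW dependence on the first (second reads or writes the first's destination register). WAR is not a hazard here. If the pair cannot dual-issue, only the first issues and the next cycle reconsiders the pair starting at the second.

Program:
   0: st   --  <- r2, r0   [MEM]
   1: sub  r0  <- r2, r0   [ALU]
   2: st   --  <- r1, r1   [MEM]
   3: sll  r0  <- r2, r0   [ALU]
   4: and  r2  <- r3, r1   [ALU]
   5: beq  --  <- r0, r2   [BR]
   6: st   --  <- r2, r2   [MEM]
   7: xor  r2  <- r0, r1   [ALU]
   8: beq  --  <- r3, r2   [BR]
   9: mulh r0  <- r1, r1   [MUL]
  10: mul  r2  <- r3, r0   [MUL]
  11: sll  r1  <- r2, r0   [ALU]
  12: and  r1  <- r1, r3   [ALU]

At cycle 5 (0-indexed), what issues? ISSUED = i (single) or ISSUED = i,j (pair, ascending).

c0: i0&i1 st sub  pair
c1: i2&i3 st sll  pair
c2: i4 and  RAW r2
c3: i5&i6 beq st  pair
c4: i7 xor  RAW r2
c5: i8 beq  no-port BR/MUL
c6: i9 mulh  no-port MUL/MUL
c7: i10 mul  RAW r2
c8: i11 sll  RAW+WAW r1
c9: i12 and  tail

ISSUED = 8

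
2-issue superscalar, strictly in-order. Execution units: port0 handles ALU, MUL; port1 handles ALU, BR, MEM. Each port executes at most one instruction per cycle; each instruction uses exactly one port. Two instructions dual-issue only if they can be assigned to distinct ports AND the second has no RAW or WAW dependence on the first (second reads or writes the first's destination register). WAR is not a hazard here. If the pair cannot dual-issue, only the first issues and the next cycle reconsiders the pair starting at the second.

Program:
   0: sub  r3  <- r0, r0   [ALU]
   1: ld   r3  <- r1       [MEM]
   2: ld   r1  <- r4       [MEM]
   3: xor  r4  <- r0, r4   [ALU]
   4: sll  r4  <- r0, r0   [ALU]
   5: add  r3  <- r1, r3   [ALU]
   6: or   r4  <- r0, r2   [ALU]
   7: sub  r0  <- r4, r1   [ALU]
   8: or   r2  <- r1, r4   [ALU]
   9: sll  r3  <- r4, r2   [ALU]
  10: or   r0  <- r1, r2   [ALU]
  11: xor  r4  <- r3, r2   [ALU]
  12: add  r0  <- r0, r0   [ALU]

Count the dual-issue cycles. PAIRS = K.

PAIRS = 5

[0] i0  sub.ALU  -- WAW r3
[1] i1  ld.MEM  -- no-port MEM/MEM
[2] i2+i3  ld.MEM+xor.ALU  -- pair
[3] i4+i5  sll.ALU+add.ALU  -- pair
[4] i6  or.ALU  -- RAW r4
[5] i7+i8  sub.ALU+or.ALU  -- pair
[6] i9+i10  sll.ALU+or.ALU  -- pair
[7] i11+i12  xor.ALU+add.ALU  -- pair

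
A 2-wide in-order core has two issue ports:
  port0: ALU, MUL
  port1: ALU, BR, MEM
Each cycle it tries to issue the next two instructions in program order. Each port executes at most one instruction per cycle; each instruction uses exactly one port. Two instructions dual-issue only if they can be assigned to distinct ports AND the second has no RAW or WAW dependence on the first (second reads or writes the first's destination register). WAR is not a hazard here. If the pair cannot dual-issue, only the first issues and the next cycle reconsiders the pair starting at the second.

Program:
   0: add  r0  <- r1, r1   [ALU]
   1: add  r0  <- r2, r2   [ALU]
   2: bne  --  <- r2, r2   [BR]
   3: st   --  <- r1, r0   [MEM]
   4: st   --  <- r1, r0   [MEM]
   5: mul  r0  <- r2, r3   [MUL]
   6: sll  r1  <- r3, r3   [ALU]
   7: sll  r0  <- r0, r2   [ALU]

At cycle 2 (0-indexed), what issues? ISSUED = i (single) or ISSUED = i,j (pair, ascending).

#0 head=0: add.ALU i0 WAW r0
#1 head=1: add.ALU bne.BR i1&i2 pair
#2 head=3: st.MEM i3 no-port MEM/MEM
#3 head=4: st.MEM mul.MUL i4&i5 pair
#4 head=6: sll.ALU sll.ALU i6&i7 pair

ISSUED = 3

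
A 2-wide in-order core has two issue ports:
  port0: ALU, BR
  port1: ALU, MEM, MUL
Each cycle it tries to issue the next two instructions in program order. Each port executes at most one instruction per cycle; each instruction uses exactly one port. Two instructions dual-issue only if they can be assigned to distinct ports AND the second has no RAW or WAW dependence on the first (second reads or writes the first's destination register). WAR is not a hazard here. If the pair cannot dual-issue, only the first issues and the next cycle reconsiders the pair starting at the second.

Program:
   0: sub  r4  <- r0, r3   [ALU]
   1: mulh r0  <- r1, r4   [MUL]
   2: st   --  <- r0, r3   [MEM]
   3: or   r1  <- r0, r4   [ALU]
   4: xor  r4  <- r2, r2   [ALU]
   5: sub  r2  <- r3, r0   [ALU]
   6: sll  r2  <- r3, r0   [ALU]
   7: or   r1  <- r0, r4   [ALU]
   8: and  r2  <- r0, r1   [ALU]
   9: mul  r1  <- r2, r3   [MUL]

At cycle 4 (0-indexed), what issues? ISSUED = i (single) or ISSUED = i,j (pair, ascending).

ISSUED = 6,7

  cy0 -> i0 (sub.ALU) RAW r4
  cy1 -> i1 (mulh.MUL) no-port MUL/MEM
  cy2 -> i2&i3 (st.MEM+or.ALU) 2-wide
  cy3 -> i4&i5 (xor.ALU+sub.ALU) 2-wide
  cy4 -> i6&i7 (sll.ALU+or.ALU) 2-wide
  cy5 -> i8 (and.ALU) RAW r2
  cy6 -> i9 (mul.MUL) tail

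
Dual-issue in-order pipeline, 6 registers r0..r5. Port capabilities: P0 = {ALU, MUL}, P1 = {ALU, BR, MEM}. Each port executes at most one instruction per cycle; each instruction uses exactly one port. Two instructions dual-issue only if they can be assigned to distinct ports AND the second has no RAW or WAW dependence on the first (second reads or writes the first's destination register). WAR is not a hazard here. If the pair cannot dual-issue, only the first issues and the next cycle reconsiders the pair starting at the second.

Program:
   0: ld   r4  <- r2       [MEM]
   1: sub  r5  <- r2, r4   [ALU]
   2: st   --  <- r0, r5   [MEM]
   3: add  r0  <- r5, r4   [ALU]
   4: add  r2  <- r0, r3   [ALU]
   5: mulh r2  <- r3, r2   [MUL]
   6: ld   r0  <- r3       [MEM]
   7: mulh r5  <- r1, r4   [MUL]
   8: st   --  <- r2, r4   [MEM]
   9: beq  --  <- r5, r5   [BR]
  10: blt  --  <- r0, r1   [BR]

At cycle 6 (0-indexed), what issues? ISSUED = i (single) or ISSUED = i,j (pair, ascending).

t=0 i0:ld.MEM ; RAW r4
t=1 i1:sub.ALU ; RAW r5
t=2 i2&i3:st.MEM;add.ALU ; 2-wide
t=3 i4:add.ALU ; RAW+WAW r2
t=4 i5&i6:mulh.MUL;ld.MEM ; 2-wide
t=5 i7&i8:mulh.MUL;st.MEM ; 2-wide
t=6 i9:beq.BR ; no-port BR/BR
t=7 i10:blt.BR ; tail

ISSUED = 9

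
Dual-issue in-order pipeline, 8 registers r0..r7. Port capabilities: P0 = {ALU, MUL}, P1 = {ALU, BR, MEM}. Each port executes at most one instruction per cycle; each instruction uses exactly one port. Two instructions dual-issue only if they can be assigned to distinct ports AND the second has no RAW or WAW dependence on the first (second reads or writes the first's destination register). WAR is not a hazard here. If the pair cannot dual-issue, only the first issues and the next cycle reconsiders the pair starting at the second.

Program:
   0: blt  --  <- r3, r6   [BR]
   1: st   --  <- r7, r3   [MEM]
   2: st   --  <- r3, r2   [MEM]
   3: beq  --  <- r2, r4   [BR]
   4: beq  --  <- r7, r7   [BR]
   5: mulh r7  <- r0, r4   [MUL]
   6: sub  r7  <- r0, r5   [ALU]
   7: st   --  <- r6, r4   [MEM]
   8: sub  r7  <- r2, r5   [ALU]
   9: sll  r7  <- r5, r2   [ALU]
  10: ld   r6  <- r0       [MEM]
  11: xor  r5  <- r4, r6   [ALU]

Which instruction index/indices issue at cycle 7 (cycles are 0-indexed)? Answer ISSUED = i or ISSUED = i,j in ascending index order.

ISSUED = 9,10

t=0 i0:blt ; no-port BR/MEM
t=1 i1:st ; no-port MEM/MEM
t=2 i2:st ; no-port MEM/BR
t=3 i3:beq ; no-port BR/BR
t=4 i4&i5:beq+mulh ; 2-wide
t=5 i6&i7:sub+st ; 2-wide
t=6 i8:sub ; WAW r7
t=7 i9&i10:sll+ld ; 2-wide
t=8 i11:xor ; tail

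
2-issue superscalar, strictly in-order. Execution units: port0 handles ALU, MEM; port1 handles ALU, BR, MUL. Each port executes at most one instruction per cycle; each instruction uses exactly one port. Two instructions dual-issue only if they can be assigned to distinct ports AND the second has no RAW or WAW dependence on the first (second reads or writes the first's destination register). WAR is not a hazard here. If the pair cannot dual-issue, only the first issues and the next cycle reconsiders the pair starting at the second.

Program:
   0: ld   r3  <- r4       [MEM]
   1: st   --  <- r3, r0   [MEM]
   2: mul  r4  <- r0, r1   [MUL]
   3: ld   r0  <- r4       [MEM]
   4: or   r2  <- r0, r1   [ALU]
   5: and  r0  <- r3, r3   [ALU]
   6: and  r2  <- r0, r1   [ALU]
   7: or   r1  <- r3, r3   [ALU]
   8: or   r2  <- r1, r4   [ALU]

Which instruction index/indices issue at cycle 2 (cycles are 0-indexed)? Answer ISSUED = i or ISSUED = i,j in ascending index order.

0. ld @i0  | no-port MEM/MEM
1. st/mul @i1+i2  | dual
2. ld @i3  | RAW r0
3. or/and @i4+i5  | dual
4. and/or @i6+i7  | dual
5. or @i8  | tail

ISSUED = 3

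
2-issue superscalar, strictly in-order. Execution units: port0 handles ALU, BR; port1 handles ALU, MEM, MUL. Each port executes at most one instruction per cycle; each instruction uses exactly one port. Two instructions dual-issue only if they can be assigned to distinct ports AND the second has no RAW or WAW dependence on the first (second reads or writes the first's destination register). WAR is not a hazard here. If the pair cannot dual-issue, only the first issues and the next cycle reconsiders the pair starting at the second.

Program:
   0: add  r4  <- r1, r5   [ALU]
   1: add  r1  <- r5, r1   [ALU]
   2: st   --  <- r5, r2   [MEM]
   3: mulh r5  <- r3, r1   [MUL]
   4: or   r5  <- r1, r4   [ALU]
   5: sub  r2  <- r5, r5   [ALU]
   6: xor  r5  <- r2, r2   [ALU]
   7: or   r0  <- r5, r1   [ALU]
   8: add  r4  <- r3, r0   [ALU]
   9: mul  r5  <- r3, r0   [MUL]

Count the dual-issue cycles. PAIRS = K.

PAIRS = 2

#0 head=0: add.ALU add.ALU i0/i1 pair
#1 head=2: st.MEM i2 no-port MEM/MUL
#2 head=3: mulh.MUL i3 WAW r5
#3 head=4: or.ALU i4 RAW r5
#4 head=5: sub.ALU i5 RAW r2
#5 head=6: xor.ALU i6 RAW r5
#6 head=7: or.ALU i7 RAW r0
#7 head=8: add.ALU mul.MUL i8/i9 pair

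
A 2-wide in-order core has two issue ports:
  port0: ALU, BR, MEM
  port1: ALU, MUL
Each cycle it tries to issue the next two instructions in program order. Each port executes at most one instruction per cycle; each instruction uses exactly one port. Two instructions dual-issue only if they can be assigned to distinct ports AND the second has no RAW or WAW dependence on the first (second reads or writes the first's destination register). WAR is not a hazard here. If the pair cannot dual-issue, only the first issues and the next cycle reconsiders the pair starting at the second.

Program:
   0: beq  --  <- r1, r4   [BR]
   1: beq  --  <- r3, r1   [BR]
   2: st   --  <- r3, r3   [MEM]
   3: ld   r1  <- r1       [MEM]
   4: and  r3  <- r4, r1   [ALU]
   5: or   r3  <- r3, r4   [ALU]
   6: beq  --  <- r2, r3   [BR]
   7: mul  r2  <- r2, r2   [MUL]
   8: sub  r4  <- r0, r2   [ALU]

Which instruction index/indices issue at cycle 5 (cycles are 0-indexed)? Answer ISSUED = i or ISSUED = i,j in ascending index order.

c0: i0 beq  no-port BR/BR
c1: i1 beq  no-port BR/MEM
c2: i2 st  no-port MEM/MEM
c3: i3 ld  RAW r1
c4: i4 and  RAW+WAW r3
c5: i5 or  RAW r3
c6: i6/i7 beq mul  2-wide
c7: i8 sub  tail

ISSUED = 5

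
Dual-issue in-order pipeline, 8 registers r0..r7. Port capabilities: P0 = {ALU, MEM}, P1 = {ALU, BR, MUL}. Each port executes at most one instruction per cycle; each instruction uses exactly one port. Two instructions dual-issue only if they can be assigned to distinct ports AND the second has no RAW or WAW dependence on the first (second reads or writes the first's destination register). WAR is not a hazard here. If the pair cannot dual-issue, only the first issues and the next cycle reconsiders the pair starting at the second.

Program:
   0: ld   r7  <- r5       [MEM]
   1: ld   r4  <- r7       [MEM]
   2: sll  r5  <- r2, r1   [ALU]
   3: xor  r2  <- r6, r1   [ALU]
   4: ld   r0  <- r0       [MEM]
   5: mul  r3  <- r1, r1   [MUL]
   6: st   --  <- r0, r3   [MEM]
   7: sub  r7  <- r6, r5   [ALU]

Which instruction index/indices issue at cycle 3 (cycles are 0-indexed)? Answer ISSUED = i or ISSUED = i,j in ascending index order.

  cy0 -> i0 (ld) no-port MEM/MEM
  cy1 -> i1&i2 (ld+sll) dual
  cy2 -> i3&i4 (xor+ld) dual
  cy3 -> i5 (mul) RAW r3
  cy4 -> i6&i7 (st+sub) dual

ISSUED = 5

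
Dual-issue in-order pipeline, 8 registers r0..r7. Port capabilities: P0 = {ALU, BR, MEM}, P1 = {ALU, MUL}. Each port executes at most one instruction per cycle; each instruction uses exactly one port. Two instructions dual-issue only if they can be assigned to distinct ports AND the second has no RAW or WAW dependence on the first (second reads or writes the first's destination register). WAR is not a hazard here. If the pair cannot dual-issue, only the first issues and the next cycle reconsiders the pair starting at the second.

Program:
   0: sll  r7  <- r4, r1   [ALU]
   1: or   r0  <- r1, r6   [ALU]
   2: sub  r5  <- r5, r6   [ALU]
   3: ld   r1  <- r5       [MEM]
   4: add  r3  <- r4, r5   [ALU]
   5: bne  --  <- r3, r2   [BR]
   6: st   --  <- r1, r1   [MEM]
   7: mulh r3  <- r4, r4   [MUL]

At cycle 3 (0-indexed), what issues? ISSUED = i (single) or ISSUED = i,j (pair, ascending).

ISSUED = 5

  cy0 -> i0&i1 (sll.ALU+or.ALU) dual
  cy1 -> i2 (sub.ALU) RAW r5
  cy2 -> i3&i4 (ld.MEM+add.ALU) dual
  cy3 -> i5 (bne.BR) no-port BR/MEM
  cy4 -> i6&i7 (st.MEM+mulh.MUL) dual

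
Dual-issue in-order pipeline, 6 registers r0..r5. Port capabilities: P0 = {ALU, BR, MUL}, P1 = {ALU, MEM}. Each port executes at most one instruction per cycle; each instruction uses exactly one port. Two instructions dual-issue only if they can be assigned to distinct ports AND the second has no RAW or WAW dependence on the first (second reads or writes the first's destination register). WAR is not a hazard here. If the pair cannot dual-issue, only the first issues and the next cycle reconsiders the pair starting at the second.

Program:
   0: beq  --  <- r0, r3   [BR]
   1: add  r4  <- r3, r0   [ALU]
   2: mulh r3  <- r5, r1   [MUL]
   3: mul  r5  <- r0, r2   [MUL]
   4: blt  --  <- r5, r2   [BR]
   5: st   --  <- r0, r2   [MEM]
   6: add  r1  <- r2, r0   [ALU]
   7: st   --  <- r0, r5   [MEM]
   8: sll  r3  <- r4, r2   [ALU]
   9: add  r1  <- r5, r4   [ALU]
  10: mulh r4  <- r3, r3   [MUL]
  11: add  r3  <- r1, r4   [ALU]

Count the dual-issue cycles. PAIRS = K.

t=0 i0+i1:beq.BR/add.ALU ; 2-wide
t=1 i2:mulh.MUL ; no-port MUL/MUL
t=2 i3:mul.MUL ; no-port MUL/BR
t=3 i4+i5:blt.BR/st.MEM ; 2-wide
t=4 i6+i7:add.ALU/st.MEM ; 2-wide
t=5 i8+i9:sll.ALU/add.ALU ; 2-wide
t=6 i10:mulh.MUL ; RAW r4
t=7 i11:add.ALU ; tail

PAIRS = 4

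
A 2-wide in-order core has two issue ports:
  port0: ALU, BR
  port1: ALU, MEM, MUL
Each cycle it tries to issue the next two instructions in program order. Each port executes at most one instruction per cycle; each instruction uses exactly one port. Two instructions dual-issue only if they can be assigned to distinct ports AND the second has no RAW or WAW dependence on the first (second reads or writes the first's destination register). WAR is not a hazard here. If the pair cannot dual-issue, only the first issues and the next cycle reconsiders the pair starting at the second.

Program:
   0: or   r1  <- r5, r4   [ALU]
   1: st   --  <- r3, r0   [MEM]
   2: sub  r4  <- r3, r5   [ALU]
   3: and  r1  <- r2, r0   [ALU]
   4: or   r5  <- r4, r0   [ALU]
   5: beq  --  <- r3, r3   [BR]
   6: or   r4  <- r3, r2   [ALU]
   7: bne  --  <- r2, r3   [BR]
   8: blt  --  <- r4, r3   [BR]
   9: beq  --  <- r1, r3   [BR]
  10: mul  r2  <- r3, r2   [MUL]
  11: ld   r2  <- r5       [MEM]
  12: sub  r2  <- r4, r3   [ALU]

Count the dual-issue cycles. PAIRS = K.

PAIRS = 5

[0] i0/i1  or st  -- pair
[1] i2/i3  sub and  -- pair
[2] i4/i5  or beq  -- pair
[3] i6/i7  or bne  -- pair
[4] i8  blt  -- no-port BR/BR
[5] i9/i10  beq mul  -- pair
[6] i11  ld  -- WAW r2
[7] i12  sub  -- tail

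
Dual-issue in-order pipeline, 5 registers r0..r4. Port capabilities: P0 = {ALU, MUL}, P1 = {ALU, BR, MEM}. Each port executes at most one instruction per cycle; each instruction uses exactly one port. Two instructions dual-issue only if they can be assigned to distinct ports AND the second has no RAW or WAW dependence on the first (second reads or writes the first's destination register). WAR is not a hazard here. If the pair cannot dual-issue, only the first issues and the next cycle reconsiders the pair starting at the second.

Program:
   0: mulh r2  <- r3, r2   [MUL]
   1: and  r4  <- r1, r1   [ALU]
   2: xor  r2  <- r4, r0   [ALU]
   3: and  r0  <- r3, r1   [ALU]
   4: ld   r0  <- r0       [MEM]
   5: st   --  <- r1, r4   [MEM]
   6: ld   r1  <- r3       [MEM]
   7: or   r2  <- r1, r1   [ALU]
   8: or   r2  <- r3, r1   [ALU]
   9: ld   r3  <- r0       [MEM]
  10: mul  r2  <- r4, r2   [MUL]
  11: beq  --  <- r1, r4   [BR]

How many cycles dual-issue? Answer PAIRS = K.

c0: i0,i1 mulh.MUL and.ALU  2-wide
c1: i2,i3 xor.ALU and.ALU  2-wide
c2: i4 ld.MEM  no-port MEM/MEM
c3: i5 st.MEM  no-port MEM/MEM
c4: i6 ld.MEM  RAW r1
c5: i7 or.ALU  WAW r2
c6: i8,i9 or.ALU ld.MEM  2-wide
c7: i10,i11 mul.MUL beq.BR  2-wide

PAIRS = 4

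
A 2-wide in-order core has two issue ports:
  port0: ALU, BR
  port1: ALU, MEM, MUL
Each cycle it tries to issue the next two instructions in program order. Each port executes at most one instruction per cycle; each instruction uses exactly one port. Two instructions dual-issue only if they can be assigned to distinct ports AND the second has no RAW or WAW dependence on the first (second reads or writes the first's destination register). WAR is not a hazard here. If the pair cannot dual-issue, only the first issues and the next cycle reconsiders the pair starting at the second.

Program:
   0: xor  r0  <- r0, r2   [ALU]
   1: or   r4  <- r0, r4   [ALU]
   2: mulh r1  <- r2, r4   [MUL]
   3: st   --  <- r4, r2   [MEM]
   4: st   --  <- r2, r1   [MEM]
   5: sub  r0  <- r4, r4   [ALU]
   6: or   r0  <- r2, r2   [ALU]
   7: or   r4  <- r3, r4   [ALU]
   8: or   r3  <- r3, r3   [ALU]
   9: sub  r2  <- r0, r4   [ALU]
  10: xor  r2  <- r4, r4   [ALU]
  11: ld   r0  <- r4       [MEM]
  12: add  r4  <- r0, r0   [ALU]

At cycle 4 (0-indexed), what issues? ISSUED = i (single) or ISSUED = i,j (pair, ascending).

c0: i0 xor.ALU  RAW r0
c1: i1 or.ALU  RAW r4
c2: i2 mulh.MUL  no-port MUL/MEM
c3: i3 st.MEM  no-port MEM/MEM
c4: i4,i5 st.MEM/sub.ALU  pair
c5: i6,i7 or.ALU/or.ALU  pair
c6: i8,i9 or.ALU/sub.ALU  pair
c7: i10,i11 xor.ALU/ld.MEM  pair
c8: i12 add.ALU  tail

ISSUED = 4,5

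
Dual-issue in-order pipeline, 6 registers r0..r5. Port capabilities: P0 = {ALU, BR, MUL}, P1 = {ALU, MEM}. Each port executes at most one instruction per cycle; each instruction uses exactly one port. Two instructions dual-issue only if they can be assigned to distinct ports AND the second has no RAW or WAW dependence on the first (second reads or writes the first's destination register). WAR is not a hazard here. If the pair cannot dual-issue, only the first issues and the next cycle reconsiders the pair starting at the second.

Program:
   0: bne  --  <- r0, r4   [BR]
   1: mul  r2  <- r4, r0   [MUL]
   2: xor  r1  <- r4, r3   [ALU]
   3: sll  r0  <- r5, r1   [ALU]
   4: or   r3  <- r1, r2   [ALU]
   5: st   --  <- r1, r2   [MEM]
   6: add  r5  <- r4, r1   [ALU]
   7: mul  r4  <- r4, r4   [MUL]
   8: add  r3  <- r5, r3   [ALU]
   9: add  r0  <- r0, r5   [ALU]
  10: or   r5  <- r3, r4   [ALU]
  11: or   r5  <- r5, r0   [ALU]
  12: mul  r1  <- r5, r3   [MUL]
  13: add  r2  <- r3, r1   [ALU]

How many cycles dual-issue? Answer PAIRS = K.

[0] i0  bne  -- no-port BR/MUL
[1] i1+i2  mul/xor  -- 2-wide
[2] i3+i4  sll/or  -- 2-wide
[3] i5+i6  st/add  -- 2-wide
[4] i7+i8  mul/add  -- 2-wide
[5] i9+i10  add/or  -- 2-wide
[6] i11  or  -- RAW r5
[7] i12  mul  -- RAW r1
[8] i13  add  -- tail

PAIRS = 5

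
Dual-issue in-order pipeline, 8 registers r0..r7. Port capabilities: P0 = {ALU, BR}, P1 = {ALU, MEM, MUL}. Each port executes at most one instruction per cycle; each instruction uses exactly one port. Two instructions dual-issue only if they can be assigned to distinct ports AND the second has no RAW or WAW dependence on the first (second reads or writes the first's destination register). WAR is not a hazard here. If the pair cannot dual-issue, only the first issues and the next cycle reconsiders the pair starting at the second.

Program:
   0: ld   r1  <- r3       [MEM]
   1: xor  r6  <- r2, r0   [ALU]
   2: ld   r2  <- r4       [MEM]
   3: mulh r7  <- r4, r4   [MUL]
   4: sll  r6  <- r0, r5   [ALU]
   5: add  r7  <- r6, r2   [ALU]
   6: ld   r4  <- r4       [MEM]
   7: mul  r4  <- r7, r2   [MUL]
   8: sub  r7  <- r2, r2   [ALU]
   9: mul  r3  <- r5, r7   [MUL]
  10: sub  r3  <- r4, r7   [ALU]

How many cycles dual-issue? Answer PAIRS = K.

PAIRS = 4

0. ld/xor @i0,i1  | 2-wide
1. ld @i2  | no-port MEM/MUL
2. mulh/sll @i3,i4  | 2-wide
3. add/ld @i5,i6  | 2-wide
4. mul/sub @i7,i8  | 2-wide
5. mul @i9  | WAW r3
6. sub @i10  | tail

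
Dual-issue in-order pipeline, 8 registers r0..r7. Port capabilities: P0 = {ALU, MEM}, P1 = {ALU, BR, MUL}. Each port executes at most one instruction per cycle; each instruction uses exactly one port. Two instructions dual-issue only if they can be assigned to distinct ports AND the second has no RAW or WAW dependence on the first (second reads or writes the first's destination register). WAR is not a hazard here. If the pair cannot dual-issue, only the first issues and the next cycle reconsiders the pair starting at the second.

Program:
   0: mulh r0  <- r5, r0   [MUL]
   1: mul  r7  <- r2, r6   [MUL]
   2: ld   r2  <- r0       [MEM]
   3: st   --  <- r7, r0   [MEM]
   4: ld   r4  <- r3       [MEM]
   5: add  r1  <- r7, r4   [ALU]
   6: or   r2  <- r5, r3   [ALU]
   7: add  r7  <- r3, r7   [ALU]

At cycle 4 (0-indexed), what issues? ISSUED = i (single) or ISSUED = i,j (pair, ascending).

ISSUED = 5,6

  cy0 -> i0 (mulh.MUL) no-port MUL/MUL
  cy1 -> i1,i2 (mul.MUL ld.MEM) 2-wide
  cy2 -> i3 (st.MEM) no-port MEM/MEM
  cy3 -> i4 (ld.MEM) RAW r4
  cy4 -> i5,i6 (add.ALU or.ALU) 2-wide
  cy5 -> i7 (add.ALU) tail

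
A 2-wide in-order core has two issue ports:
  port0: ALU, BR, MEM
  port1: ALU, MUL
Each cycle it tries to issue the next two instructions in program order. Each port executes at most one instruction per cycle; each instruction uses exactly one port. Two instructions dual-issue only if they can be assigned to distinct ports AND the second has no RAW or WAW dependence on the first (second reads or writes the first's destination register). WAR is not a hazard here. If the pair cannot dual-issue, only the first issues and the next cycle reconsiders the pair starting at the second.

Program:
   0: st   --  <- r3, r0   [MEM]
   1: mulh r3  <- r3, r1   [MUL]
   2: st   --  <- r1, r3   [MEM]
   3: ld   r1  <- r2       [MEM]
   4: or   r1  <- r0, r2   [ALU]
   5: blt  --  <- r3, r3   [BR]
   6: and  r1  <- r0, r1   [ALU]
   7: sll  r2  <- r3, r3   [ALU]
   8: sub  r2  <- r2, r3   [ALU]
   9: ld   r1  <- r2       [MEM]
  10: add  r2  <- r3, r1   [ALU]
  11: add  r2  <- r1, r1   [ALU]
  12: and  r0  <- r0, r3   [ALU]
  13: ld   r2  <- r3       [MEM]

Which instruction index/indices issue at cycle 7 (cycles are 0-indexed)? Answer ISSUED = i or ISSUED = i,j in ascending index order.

ISSUED = 10

c0: i0+i1 st+mulh  dual
c1: i2 st  no-port MEM/MEM
c2: i3 ld  WAW r1
c3: i4+i5 or+blt  dual
c4: i6+i7 and+sll  dual
c5: i8 sub  RAW r2
c6: i9 ld  RAW r1
c7: i10 add  WAW r2
c8: i11+i12 add+and  dual
c9: i13 ld  tail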